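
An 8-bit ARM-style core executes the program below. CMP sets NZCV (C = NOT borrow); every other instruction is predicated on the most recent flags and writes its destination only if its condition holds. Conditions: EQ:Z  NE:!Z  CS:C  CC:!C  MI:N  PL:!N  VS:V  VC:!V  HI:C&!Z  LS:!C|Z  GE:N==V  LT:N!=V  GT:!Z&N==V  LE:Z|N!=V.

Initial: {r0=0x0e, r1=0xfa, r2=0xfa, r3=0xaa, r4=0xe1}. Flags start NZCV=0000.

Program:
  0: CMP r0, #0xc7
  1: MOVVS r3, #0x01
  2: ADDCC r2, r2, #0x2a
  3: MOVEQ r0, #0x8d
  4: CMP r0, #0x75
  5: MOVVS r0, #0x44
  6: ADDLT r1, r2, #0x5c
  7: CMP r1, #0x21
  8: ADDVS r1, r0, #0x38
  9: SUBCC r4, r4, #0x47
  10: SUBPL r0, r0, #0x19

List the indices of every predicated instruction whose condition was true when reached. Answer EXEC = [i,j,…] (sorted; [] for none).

EXEC = [2,6,8,10]

[0] flags=0000 → (cmp)
[1] flags=0000 VS?F → skip
[2] flags=0000 CC?T → r2=0x24
[3] flags=0000 EQ?F → skip
[4] flags=1000 → (cmp)
[5] flags=1000 VS?F → skip
[6] flags=1000 LT?T → r1=0x80
[7] flags=0011 → (cmp)
[8] flags=0011 VS?T → r1=0x46
[9] flags=0011 CC?F → skip
[10] flags=0011 PL?T → r0=0xf5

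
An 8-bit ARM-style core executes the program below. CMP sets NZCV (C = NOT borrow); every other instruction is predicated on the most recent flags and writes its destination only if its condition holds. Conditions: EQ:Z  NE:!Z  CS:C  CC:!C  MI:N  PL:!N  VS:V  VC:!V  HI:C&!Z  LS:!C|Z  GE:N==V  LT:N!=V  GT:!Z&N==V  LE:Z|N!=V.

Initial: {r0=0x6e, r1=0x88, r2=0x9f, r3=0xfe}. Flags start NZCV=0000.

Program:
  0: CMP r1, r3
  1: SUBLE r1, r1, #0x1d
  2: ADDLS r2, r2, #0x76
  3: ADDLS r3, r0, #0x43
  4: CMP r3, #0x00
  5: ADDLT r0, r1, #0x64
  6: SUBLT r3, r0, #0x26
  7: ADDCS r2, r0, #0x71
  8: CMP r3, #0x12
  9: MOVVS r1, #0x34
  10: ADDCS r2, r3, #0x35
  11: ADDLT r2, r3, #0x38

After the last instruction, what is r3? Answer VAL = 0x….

VAL = 0xa9

0: ✓ CMP  NZCV=1000
1: ✓ SUBLE  r1←0x6b
2: ✓ ADDLS  r2←0x15
3: ✓ ADDLS  r3←0xb1
4: ✓ CMP  NZCV=1010
5: ✓ ADDLT  r0←0xcf
6: ✓ SUBLT  r3←0xa9
7: ✓ ADDCS  r2←0x40
8: ✓ CMP  NZCV=1010
9: · MOVVS
10: ✓ ADDCS  r2←0xde
11: ✓ ADDLT  r2←0xe1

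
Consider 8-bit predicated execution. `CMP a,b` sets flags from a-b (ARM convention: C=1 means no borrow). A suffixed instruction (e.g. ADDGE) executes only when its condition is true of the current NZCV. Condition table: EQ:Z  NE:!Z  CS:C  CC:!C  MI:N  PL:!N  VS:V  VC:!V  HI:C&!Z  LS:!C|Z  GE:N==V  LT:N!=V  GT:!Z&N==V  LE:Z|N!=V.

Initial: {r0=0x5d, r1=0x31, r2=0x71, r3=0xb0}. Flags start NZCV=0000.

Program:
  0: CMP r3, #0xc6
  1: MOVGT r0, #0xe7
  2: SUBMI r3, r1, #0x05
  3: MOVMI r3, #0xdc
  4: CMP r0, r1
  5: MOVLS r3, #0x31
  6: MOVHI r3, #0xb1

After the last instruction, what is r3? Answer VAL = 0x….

VAL = 0xb1

0: ✓ CMP  NZCV=1000
1: · MOVGT
2: ✓ SUBMI  r3←0x2c
3: ✓ MOVMI  r3←0xdc
4: ✓ CMP  NZCV=0010
5: · MOVLS
6: ✓ MOVHI  r3←0xb1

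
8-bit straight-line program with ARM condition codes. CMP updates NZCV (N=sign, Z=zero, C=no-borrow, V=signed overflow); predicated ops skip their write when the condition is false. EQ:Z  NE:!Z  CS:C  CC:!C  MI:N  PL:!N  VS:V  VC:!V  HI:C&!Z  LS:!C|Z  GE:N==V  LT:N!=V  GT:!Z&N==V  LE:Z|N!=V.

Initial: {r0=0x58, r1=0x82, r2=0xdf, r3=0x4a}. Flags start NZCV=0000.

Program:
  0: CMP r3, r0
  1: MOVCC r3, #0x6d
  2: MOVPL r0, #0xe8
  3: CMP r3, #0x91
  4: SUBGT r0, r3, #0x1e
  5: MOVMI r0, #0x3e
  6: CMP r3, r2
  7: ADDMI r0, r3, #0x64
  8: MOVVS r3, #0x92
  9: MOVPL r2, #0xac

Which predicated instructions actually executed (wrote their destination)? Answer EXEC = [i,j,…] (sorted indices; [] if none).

0: ✓ CMP  NZCV=1000
1: ✓ MOVCC  r3←0x6d
2: · MOVPL
3: ✓ CMP  NZCV=1001
4: ✓ SUBGT  r0←0x4f
5: ✓ MOVMI  r0←0x3e
6: ✓ CMP  NZCV=1001
7: ✓ ADDMI  r0←0xd1
8: ✓ MOVVS  r3←0x92
9: · MOVPL

EXEC = [1,4,5,7,8]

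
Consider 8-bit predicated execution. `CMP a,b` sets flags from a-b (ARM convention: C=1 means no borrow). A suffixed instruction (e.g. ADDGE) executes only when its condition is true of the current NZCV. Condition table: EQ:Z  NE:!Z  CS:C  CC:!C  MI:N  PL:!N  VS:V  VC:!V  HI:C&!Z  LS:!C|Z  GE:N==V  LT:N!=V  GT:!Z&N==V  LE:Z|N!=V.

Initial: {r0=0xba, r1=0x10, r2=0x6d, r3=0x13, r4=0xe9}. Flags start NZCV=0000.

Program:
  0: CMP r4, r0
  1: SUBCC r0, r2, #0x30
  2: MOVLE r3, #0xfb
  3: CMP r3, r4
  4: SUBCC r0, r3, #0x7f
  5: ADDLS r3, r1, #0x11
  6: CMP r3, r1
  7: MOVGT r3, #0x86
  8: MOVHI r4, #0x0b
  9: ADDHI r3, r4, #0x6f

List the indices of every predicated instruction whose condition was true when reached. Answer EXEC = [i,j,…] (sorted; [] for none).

[0] flags=0010 → (cmp)
[1] flags=0010 CC?F → skip
[2] flags=0010 LE?F → skip
[3] flags=0000 → (cmp)
[4] flags=0000 CC?T → r0=0x94
[5] flags=0000 LS?T → r3=0x21
[6] flags=0010 → (cmp)
[7] flags=0010 GT?T → r3=0x86
[8] flags=0010 HI?T → r4=0x0b
[9] flags=0010 HI?T → r3=0x7a

EXEC = [4,5,7,8,9]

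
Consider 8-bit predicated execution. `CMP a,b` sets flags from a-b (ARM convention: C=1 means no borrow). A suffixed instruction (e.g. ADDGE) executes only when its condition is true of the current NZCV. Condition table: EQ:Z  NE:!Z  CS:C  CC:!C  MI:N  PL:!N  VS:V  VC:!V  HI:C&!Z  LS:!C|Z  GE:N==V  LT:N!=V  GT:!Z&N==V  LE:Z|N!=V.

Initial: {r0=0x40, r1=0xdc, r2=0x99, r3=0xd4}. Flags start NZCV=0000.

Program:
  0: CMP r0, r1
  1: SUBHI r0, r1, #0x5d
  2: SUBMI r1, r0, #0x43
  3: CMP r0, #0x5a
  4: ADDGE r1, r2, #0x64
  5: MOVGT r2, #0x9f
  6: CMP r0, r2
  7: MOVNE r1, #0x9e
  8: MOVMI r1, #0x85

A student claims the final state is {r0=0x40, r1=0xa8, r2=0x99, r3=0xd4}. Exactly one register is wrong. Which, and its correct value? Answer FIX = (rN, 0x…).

FIX = (r1, 0x85)

[0] flags=0000 → (cmp)
[1] flags=0000 HI?F → skip
[2] flags=0000 MI?F → skip
[3] flags=1000 → (cmp)
[4] flags=1000 GE?F → skip
[5] flags=1000 GT?F → skip
[6] flags=1001 → (cmp)
[7] flags=1001 NE?T → r1=0x9e
[8] flags=1001 MI?T → r1=0x85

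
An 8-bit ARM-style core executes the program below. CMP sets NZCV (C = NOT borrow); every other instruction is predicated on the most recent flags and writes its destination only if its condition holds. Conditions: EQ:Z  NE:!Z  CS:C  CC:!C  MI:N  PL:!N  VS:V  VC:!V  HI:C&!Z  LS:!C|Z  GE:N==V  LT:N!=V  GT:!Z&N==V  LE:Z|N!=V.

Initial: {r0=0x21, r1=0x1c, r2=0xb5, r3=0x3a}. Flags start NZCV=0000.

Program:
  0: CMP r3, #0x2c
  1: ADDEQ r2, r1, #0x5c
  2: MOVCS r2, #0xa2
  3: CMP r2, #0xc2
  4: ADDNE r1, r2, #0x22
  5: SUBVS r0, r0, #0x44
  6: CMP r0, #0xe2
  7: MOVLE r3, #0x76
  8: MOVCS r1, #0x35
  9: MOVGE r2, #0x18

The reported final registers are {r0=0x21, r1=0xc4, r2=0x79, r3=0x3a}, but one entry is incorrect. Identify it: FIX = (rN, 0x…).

FIX = (r2, 0x18)

[0] flags=0010 → (cmp)
[1] flags=0010 EQ?F → skip
[2] flags=0010 CS?T → r2=0xa2
[3] flags=1000 → (cmp)
[4] flags=1000 NE?T → r1=0xc4
[5] flags=1000 VS?F → skip
[6] flags=0000 → (cmp)
[7] flags=0000 LE?F → skip
[8] flags=0000 CS?F → skip
[9] flags=0000 GE?T → r2=0x18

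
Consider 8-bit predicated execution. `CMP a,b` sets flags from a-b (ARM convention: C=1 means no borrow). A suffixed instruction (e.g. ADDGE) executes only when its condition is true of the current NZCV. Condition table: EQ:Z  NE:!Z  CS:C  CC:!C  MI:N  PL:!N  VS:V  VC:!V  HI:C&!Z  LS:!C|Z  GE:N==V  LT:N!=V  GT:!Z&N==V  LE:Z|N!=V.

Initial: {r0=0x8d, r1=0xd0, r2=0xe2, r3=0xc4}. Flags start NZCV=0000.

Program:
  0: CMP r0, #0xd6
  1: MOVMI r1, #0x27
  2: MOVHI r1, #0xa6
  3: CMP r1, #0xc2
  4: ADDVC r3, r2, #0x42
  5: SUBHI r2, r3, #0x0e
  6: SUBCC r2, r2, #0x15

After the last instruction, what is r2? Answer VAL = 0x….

0: ✓ CMP  NZCV=1000
1: ✓ MOVMI  r1←0x27
2: · MOVHI
3: ✓ CMP  NZCV=0000
4: ✓ ADDVC  r3←0x24
5: · SUBHI
6: ✓ SUBCC  r2←0xcd

VAL = 0xcd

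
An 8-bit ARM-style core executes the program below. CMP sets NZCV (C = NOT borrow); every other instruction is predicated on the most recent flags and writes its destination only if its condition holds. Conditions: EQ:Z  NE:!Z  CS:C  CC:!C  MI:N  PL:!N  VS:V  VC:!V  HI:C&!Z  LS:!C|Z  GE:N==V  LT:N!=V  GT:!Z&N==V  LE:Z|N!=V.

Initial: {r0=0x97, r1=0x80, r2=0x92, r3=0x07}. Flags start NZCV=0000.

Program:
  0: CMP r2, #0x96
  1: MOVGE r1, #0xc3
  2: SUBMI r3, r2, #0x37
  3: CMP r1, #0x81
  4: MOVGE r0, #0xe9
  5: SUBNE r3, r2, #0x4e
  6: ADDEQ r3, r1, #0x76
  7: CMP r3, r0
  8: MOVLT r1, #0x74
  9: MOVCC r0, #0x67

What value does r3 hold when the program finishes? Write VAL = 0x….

VAL = 0x44

[0] flags=1000 → (cmp)
[1] flags=1000 GE?F → skip
[2] flags=1000 MI?T → r3=0x5b
[3] flags=1000 → (cmp)
[4] flags=1000 GE?F → skip
[5] flags=1000 NE?T → r3=0x44
[6] flags=1000 EQ?F → skip
[7] flags=1001 → (cmp)
[8] flags=1001 LT?F → skip
[9] flags=1001 CC?T → r0=0x67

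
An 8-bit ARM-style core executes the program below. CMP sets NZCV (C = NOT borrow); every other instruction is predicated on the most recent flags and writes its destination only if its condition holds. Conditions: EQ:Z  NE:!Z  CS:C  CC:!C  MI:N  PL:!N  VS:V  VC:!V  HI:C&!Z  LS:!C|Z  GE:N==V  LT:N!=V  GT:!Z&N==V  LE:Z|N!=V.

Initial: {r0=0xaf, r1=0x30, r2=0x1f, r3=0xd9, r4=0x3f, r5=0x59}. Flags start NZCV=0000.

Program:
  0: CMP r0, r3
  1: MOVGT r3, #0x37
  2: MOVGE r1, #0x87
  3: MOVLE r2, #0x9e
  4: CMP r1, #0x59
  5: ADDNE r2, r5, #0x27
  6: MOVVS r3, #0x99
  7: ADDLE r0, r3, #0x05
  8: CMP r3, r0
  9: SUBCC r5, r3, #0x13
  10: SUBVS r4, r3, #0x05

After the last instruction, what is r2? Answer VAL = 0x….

[0] flags=1000 → (cmp)
[1] flags=1000 GT?F → skip
[2] flags=1000 GE?F → skip
[3] flags=1000 LE?T → r2=0x9e
[4] flags=1000 → (cmp)
[5] flags=1000 NE?T → r2=0x80
[6] flags=1000 VS?F → skip
[7] flags=1000 LE?T → r0=0xde
[8] flags=1000 → (cmp)
[9] flags=1000 CC?T → r5=0xc6
[10] flags=1000 VS?F → skip

VAL = 0x80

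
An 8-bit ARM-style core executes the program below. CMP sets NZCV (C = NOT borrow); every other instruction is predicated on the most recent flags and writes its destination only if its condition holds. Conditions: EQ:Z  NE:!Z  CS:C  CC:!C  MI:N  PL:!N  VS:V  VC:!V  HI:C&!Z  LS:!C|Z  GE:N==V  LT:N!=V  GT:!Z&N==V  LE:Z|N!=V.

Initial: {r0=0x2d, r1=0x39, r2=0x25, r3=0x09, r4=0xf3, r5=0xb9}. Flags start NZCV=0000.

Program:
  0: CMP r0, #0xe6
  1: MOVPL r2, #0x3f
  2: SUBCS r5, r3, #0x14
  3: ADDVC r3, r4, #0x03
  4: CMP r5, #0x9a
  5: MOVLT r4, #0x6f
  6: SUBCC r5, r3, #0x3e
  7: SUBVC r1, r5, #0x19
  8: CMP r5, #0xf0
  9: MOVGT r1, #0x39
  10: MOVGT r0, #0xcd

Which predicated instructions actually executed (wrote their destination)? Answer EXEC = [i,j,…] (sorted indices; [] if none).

[0] flags=0000 → (cmp)
[1] flags=0000 PL?T → r2=0x3f
[2] flags=0000 CS?F → skip
[3] flags=0000 VC?T → r3=0xf6
[4] flags=0010 → (cmp)
[5] flags=0010 LT?F → skip
[6] flags=0010 CC?F → skip
[7] flags=0010 VC?T → r1=0xa0
[8] flags=1000 → (cmp)
[9] flags=1000 GT?F → skip
[10] flags=1000 GT?F → skip

EXEC = [1,3,7]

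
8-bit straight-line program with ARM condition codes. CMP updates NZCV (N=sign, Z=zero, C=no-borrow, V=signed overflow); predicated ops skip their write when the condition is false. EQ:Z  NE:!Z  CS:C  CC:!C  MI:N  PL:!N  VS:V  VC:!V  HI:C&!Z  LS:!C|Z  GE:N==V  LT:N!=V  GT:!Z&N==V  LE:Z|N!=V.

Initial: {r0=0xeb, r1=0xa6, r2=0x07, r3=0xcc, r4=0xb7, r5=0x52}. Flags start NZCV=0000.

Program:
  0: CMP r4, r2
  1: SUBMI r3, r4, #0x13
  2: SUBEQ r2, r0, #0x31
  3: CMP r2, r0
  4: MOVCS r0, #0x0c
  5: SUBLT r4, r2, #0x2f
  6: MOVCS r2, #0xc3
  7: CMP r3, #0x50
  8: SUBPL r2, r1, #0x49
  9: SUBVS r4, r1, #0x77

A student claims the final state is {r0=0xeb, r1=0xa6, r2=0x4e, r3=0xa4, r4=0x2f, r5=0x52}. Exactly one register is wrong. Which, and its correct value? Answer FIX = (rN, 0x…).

0: ✓ CMP  NZCV=1010
1: ✓ SUBMI  r3←0xa4
2: · SUBEQ
3: ✓ CMP  NZCV=0000
4: · MOVCS
5: · SUBLT
6: · MOVCS
7: ✓ CMP  NZCV=0011
8: ✓ SUBPL  r2←0x5d
9: ✓ SUBVS  r4←0x2f

FIX = (r2, 0x5d)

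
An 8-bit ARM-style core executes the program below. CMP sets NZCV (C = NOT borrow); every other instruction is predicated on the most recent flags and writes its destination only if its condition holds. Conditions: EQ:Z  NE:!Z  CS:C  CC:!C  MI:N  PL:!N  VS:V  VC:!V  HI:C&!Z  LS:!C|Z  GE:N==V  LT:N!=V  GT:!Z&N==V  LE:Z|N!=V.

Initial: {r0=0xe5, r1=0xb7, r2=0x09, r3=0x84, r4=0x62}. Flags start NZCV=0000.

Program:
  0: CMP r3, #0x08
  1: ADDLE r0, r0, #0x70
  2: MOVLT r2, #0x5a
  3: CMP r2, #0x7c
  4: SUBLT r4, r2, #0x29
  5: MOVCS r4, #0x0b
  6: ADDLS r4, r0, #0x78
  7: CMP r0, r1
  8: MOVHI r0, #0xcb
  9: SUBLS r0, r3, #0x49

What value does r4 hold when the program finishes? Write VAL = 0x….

0: ✓ CMP  NZCV=0011
1: ✓ ADDLE  r0←0x55
2: ✓ MOVLT  r2←0x5a
3: ✓ CMP  NZCV=1000
4: ✓ SUBLT  r4←0x31
5: · MOVCS
6: ✓ ADDLS  r4←0xcd
7: ✓ CMP  NZCV=1001
8: · MOVHI
9: ✓ SUBLS  r0←0x3b

VAL = 0xcd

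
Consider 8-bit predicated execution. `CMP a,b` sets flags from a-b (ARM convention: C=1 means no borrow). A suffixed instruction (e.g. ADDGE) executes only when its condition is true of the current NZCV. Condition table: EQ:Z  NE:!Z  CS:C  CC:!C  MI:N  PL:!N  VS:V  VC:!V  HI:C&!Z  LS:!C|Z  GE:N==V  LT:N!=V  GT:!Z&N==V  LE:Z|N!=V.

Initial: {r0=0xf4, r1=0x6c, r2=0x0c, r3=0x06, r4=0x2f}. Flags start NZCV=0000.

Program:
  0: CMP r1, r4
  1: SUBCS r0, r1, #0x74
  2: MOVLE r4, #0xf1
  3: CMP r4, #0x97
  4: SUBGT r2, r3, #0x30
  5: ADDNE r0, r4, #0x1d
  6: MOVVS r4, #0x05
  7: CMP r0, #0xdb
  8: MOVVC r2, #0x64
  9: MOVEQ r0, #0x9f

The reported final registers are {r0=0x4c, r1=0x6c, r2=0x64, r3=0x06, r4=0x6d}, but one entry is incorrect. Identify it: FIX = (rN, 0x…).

[0] flags=0010 → (cmp)
[1] flags=0010 CS?T → r0=0xf8
[2] flags=0010 LE?F → skip
[3] flags=1001 → (cmp)
[4] flags=1001 GT?T → r2=0xd6
[5] flags=1001 NE?T → r0=0x4c
[6] flags=1001 VS?T → r4=0x05
[7] flags=0000 → (cmp)
[8] flags=0000 VC?T → r2=0x64
[9] flags=0000 EQ?F → skip

FIX = (r4, 0x05)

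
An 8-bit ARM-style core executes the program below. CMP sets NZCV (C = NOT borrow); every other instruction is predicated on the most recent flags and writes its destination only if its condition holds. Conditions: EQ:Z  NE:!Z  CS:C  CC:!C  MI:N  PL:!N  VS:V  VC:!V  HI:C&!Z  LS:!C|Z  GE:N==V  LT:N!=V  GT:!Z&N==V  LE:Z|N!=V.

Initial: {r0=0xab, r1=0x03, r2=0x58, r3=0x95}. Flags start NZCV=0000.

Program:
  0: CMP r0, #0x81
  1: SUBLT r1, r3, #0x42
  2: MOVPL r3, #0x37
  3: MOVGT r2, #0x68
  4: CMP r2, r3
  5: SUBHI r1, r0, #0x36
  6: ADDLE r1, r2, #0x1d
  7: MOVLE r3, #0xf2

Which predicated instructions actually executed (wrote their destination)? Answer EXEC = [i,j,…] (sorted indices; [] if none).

[0] flags=0010 → (cmp)
[1] flags=0010 LT?F → skip
[2] flags=0010 PL?T → r3=0x37
[3] flags=0010 GT?T → r2=0x68
[4] flags=0010 → (cmp)
[5] flags=0010 HI?T → r1=0x75
[6] flags=0010 LE?F → skip
[7] flags=0010 LE?F → skip

EXEC = [2,3,5]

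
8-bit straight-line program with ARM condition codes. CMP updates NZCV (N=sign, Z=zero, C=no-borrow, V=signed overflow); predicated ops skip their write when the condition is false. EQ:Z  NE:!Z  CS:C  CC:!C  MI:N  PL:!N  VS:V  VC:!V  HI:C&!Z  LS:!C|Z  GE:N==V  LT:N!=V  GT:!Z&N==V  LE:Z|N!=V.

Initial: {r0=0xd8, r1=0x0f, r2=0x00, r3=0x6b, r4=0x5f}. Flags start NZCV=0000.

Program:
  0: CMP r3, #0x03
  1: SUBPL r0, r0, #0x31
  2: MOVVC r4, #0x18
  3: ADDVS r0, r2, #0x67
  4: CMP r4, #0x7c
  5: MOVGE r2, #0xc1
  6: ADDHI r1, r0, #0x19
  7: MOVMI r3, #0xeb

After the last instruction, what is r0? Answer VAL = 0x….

VAL = 0xa7

0: ✓ CMP  NZCV=0010
1: ✓ SUBPL  r0←0xa7
2: ✓ MOVVC  r4←0x18
3: · ADDVS
4: ✓ CMP  NZCV=1000
5: · MOVGE
6: · ADDHI
7: ✓ MOVMI  r3←0xeb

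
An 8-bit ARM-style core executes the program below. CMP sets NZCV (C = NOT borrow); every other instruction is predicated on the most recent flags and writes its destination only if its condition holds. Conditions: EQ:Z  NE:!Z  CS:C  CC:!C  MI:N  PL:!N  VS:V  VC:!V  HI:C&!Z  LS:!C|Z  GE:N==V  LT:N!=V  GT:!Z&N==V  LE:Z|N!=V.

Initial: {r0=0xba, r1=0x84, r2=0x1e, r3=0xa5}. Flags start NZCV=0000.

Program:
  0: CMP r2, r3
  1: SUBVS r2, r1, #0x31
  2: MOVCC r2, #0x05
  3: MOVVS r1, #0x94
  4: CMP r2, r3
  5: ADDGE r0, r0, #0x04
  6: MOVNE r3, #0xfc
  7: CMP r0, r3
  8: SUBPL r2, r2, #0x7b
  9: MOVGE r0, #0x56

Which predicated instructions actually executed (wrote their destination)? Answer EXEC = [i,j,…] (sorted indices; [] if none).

EXEC = [2,5,6]

[0] flags=0000 → (cmp)
[1] flags=0000 VS?F → skip
[2] flags=0000 CC?T → r2=0x05
[3] flags=0000 VS?F → skip
[4] flags=0000 → (cmp)
[5] flags=0000 GE?T → r0=0xbe
[6] flags=0000 NE?T → r3=0xfc
[7] flags=1000 → (cmp)
[8] flags=1000 PL?F → skip
[9] flags=1000 GE?F → skip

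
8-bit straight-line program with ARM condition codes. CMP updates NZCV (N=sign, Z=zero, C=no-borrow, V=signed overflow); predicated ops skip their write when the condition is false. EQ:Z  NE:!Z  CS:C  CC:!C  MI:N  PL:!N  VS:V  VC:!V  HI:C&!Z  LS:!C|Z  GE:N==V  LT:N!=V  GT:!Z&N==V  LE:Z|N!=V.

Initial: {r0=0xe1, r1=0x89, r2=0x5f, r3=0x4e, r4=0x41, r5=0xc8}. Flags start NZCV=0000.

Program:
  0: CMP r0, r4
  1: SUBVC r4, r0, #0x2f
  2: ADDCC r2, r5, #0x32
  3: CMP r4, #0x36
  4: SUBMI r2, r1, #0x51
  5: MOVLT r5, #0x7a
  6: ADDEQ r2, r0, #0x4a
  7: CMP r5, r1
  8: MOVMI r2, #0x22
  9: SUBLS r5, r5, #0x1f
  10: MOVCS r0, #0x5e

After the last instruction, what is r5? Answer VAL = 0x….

VAL = 0x5b

[0] flags=1010 → (cmp)
[1] flags=1010 VC?T → r4=0xb2
[2] flags=1010 CC?F → skip
[3] flags=0011 → (cmp)
[4] flags=0011 MI?F → skip
[5] flags=0011 LT?T → r5=0x7a
[6] flags=0011 EQ?F → skip
[7] flags=1001 → (cmp)
[8] flags=1001 MI?T → r2=0x22
[9] flags=1001 LS?T → r5=0x5b
[10] flags=1001 CS?F → skip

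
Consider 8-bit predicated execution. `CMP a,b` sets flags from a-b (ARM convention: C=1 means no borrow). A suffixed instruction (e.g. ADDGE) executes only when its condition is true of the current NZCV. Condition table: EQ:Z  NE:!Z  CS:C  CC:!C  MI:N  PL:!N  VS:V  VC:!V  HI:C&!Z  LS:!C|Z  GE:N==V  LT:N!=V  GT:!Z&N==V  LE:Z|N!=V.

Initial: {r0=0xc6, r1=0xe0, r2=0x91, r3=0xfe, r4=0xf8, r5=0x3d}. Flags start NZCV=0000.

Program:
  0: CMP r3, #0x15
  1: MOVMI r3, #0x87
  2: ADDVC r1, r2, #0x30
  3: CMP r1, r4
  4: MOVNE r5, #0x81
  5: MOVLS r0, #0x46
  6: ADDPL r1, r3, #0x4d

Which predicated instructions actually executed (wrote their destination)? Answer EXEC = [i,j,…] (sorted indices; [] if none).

EXEC = [1,2,4,5]

0: ✓ CMP  NZCV=1010
1: ✓ MOVMI  r3←0x87
2: ✓ ADDVC  r1←0xc1
3: ✓ CMP  NZCV=1000
4: ✓ MOVNE  r5←0x81
5: ✓ MOVLS  r0←0x46
6: · ADDPL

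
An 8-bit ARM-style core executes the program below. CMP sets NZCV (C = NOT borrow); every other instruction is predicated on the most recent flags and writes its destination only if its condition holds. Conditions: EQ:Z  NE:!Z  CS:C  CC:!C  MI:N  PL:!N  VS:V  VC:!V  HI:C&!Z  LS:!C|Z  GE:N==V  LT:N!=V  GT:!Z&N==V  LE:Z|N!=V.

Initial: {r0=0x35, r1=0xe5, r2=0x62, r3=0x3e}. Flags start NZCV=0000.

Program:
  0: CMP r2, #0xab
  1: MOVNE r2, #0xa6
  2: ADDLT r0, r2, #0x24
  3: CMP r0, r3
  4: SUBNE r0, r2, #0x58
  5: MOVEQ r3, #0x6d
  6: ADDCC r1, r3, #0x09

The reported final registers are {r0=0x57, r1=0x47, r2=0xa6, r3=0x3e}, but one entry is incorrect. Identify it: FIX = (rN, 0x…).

[0] flags=1001 → (cmp)
[1] flags=1001 NE?T → r2=0xa6
[2] flags=1001 LT?F → skip
[3] flags=1000 → (cmp)
[4] flags=1000 NE?T → r0=0x4e
[5] flags=1000 EQ?F → skip
[6] flags=1000 CC?T → r1=0x47

FIX = (r0, 0x4e)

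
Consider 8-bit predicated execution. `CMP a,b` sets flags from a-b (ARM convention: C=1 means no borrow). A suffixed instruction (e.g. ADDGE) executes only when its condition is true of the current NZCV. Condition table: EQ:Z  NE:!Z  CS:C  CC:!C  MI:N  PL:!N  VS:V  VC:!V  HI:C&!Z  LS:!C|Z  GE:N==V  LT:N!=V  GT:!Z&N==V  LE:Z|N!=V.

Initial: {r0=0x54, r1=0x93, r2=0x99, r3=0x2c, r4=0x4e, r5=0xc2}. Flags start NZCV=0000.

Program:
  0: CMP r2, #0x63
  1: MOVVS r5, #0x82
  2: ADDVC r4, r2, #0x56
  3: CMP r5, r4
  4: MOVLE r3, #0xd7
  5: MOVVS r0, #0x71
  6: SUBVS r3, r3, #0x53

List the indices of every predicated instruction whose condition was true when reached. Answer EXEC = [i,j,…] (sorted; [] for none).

0: ✓ CMP  NZCV=0011
1: ✓ MOVVS  r5←0x82
2: · ADDVC
3: ✓ CMP  NZCV=0011
4: ✓ MOVLE  r3←0xd7
5: ✓ MOVVS  r0←0x71
6: ✓ SUBVS  r3←0x84

EXEC = [1,4,5,6]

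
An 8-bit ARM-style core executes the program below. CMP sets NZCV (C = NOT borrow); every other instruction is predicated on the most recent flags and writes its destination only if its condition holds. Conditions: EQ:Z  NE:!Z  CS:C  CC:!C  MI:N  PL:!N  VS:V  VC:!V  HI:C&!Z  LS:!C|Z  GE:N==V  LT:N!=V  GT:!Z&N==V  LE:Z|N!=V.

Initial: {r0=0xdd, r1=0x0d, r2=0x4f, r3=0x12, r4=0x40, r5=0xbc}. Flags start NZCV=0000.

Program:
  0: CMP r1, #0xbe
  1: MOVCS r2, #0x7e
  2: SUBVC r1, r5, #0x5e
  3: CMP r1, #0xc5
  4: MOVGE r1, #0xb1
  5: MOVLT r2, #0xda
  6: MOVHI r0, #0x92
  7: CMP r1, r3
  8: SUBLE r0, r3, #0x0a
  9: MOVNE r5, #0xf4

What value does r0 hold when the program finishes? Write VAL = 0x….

0: ✓ CMP  NZCV=0000
1: · MOVCS
2: ✓ SUBVC  r1←0x5e
3: ✓ CMP  NZCV=1001
4: ✓ MOVGE  r1←0xb1
5: · MOVLT
6: · MOVHI
7: ✓ CMP  NZCV=1010
8: ✓ SUBLE  r0←0x08
9: ✓ MOVNE  r5←0xf4

VAL = 0x08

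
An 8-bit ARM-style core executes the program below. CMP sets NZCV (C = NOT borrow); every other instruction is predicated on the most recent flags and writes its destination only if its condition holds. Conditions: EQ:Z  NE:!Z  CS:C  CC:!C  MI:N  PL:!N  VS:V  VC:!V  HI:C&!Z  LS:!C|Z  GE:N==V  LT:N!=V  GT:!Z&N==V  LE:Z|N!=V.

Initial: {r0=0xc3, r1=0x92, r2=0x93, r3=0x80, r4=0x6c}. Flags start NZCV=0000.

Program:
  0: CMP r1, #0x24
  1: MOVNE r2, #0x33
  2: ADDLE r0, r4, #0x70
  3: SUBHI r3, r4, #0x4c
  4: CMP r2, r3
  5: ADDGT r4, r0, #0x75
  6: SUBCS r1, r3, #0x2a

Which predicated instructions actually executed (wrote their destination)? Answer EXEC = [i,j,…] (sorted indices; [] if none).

EXEC = [1,2,3,5,6]

[0] flags=0011 → (cmp)
[1] flags=0011 NE?T → r2=0x33
[2] flags=0011 LE?T → r0=0xdc
[3] flags=0011 HI?T → r3=0x20
[4] flags=0010 → (cmp)
[5] flags=0010 GT?T → r4=0x51
[6] flags=0010 CS?T → r1=0xf6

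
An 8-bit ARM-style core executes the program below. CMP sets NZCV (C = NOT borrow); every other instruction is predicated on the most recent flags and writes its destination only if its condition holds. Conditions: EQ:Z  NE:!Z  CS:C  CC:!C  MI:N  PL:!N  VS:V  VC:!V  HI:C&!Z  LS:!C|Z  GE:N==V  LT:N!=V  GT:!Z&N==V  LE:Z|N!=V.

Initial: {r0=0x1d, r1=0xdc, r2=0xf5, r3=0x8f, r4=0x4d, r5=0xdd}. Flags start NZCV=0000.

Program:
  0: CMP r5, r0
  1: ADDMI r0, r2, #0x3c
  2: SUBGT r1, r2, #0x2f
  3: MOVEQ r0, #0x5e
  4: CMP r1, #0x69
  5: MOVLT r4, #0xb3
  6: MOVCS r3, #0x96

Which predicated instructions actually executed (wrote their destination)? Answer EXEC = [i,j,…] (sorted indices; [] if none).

EXEC = [1,5,6]

[0] flags=1010 → (cmp)
[1] flags=1010 MI?T → r0=0x31
[2] flags=1010 GT?F → skip
[3] flags=1010 EQ?F → skip
[4] flags=0011 → (cmp)
[5] flags=0011 LT?T → r4=0xb3
[6] flags=0011 CS?T → r3=0x96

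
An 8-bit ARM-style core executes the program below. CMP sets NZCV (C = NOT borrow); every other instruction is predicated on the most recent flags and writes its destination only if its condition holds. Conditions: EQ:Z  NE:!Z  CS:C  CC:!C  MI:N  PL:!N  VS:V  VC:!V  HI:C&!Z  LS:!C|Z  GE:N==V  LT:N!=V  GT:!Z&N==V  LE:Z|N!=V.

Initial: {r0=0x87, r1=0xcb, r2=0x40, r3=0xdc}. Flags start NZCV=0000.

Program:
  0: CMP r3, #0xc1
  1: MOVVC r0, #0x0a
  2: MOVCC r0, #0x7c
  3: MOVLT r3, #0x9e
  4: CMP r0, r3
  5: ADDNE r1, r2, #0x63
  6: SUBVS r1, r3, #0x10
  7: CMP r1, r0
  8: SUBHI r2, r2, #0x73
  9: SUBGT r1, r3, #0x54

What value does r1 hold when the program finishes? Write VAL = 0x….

[0] flags=0010 → (cmp)
[1] flags=0010 VC?T → r0=0x0a
[2] flags=0010 CC?F → skip
[3] flags=0010 LT?F → skip
[4] flags=0000 → (cmp)
[5] flags=0000 NE?T → r1=0xa3
[6] flags=0000 VS?F → skip
[7] flags=1010 → (cmp)
[8] flags=1010 HI?T → r2=0xcd
[9] flags=1010 GT?F → skip

VAL = 0xa3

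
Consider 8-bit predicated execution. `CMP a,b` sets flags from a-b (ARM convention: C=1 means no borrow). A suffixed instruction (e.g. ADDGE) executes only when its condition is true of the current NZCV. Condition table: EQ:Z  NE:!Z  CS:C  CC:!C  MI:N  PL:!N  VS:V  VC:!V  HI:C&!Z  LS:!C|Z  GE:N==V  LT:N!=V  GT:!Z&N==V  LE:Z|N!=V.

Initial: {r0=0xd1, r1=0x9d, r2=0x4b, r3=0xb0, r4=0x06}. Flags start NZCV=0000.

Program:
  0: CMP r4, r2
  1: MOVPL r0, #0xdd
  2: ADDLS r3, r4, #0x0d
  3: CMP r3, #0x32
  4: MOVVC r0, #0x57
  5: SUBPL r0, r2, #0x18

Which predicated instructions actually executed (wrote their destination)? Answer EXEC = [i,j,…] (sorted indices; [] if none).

EXEC = [2,4]

[0] flags=1000 → (cmp)
[1] flags=1000 PL?F → skip
[2] flags=1000 LS?T → r3=0x13
[3] flags=1000 → (cmp)
[4] flags=1000 VC?T → r0=0x57
[5] flags=1000 PL?F → skip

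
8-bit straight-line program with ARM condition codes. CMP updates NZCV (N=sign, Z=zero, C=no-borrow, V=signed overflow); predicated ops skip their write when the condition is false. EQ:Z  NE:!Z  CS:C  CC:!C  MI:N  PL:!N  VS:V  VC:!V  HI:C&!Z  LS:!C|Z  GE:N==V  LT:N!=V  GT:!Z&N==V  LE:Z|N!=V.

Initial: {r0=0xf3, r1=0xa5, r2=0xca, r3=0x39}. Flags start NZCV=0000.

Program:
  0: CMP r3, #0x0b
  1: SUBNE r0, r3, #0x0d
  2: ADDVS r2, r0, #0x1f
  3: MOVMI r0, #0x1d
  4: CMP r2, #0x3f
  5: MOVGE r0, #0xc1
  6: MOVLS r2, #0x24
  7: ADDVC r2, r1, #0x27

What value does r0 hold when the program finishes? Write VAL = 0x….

0: ✓ CMP  NZCV=0010
1: ✓ SUBNE  r0←0x2c
2: · ADDVS
3: · MOVMI
4: ✓ CMP  NZCV=1010
5: · MOVGE
6: · MOVLS
7: ✓ ADDVC  r2←0xcc

VAL = 0x2c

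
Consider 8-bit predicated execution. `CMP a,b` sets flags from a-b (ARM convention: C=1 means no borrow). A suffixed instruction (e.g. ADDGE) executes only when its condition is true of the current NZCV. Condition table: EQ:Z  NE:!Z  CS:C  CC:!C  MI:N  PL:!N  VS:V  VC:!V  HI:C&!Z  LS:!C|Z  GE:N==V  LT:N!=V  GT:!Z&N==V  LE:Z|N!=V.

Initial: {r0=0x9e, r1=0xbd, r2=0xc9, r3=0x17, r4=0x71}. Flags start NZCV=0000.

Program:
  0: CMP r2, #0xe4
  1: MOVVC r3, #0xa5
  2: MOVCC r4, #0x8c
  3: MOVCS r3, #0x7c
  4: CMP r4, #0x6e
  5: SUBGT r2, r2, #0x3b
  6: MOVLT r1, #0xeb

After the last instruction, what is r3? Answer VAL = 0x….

[0] flags=1000 → (cmp)
[1] flags=1000 VC?T → r3=0xa5
[2] flags=1000 CC?T → r4=0x8c
[3] flags=1000 CS?F → skip
[4] flags=0011 → (cmp)
[5] flags=0011 GT?F → skip
[6] flags=0011 LT?T → r1=0xeb

VAL = 0xa5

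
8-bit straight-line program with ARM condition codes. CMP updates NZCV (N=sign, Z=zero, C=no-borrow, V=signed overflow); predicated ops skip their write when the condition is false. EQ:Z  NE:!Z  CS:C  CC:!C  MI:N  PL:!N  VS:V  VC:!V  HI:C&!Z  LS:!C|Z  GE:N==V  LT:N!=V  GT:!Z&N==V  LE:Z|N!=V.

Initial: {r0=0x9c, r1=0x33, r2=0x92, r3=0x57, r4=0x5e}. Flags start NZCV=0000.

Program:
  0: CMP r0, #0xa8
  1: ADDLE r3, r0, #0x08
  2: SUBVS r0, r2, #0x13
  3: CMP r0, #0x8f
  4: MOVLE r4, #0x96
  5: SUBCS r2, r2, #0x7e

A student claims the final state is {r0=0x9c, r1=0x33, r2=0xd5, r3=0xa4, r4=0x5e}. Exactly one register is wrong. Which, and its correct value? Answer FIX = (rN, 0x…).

FIX = (r2, 0x14)

[0] flags=1000 → (cmp)
[1] flags=1000 LE?T → r3=0xa4
[2] flags=1000 VS?F → skip
[3] flags=0010 → (cmp)
[4] flags=0010 LE?F → skip
[5] flags=0010 CS?T → r2=0x14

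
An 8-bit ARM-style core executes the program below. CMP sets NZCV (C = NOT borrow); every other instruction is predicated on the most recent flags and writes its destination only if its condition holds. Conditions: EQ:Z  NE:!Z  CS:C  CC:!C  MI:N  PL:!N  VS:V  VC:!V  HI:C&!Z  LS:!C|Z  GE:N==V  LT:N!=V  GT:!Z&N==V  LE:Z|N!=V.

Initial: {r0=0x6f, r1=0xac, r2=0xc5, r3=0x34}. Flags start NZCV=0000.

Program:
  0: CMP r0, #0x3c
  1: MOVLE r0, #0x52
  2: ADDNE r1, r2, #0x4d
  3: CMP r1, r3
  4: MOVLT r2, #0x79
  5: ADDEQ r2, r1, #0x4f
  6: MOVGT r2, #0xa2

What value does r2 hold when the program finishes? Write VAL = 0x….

[0] flags=0010 → (cmp)
[1] flags=0010 LE?F → skip
[2] flags=0010 NE?T → r1=0x12
[3] flags=1000 → (cmp)
[4] flags=1000 LT?T → r2=0x79
[5] flags=1000 EQ?F → skip
[6] flags=1000 GT?F → skip

VAL = 0x79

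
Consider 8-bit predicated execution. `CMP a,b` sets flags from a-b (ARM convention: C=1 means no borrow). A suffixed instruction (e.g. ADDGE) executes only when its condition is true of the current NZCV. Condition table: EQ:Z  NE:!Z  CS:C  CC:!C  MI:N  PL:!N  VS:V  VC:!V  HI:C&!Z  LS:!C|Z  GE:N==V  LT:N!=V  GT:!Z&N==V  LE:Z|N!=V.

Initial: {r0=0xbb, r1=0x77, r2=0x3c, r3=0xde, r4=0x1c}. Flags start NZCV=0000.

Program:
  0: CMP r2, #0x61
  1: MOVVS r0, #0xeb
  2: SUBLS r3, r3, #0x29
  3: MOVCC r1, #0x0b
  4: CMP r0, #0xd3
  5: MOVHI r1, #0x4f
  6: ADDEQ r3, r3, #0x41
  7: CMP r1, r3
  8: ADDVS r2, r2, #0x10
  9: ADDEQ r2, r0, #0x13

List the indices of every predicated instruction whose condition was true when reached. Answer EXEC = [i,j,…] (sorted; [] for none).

[0] flags=1000 → (cmp)
[1] flags=1000 VS?F → skip
[2] flags=1000 LS?T → r3=0xb5
[3] flags=1000 CC?T → r1=0x0b
[4] flags=1000 → (cmp)
[5] flags=1000 HI?F → skip
[6] flags=1000 EQ?F → skip
[7] flags=0000 → (cmp)
[8] flags=0000 VS?F → skip
[9] flags=0000 EQ?F → skip

EXEC = [2,3]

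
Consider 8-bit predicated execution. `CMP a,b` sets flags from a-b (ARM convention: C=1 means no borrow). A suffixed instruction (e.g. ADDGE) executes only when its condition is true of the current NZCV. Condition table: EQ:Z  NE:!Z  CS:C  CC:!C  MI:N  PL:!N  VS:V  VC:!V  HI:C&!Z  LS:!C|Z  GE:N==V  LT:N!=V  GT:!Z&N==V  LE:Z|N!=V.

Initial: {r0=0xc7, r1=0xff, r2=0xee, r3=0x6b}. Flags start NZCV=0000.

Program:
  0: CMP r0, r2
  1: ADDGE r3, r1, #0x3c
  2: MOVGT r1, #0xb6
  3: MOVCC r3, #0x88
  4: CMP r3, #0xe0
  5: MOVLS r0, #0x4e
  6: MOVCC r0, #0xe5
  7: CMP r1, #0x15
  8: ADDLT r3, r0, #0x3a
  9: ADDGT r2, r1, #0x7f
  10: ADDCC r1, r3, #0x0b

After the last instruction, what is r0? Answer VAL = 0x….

VAL = 0xe5

0: ✓ CMP  NZCV=1000
1: · ADDGE
2: · MOVGT
3: ✓ MOVCC  r3←0x88
4: ✓ CMP  NZCV=1000
5: ✓ MOVLS  r0←0x4e
6: ✓ MOVCC  r0←0xe5
7: ✓ CMP  NZCV=1010
8: ✓ ADDLT  r3←0x1f
9: · ADDGT
10: · ADDCC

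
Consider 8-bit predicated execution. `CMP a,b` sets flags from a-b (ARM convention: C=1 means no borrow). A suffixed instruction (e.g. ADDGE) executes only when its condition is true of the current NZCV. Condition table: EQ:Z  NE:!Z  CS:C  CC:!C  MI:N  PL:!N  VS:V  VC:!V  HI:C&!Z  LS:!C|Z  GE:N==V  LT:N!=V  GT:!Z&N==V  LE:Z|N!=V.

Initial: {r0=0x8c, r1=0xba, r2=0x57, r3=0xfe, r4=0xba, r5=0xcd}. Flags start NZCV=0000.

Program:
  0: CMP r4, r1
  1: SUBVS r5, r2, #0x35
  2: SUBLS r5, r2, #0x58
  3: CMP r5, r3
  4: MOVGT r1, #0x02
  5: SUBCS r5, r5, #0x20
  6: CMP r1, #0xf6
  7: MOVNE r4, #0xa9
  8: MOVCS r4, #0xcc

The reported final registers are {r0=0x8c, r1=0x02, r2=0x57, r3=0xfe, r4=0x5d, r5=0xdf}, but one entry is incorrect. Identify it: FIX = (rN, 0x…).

FIX = (r4, 0xa9)

[0] flags=0110 → (cmp)
[1] flags=0110 VS?F → skip
[2] flags=0110 LS?T → r5=0xff
[3] flags=0010 → (cmp)
[4] flags=0010 GT?T → r1=0x02
[5] flags=0010 CS?T → r5=0xdf
[6] flags=0000 → (cmp)
[7] flags=0000 NE?T → r4=0xa9
[8] flags=0000 CS?F → skip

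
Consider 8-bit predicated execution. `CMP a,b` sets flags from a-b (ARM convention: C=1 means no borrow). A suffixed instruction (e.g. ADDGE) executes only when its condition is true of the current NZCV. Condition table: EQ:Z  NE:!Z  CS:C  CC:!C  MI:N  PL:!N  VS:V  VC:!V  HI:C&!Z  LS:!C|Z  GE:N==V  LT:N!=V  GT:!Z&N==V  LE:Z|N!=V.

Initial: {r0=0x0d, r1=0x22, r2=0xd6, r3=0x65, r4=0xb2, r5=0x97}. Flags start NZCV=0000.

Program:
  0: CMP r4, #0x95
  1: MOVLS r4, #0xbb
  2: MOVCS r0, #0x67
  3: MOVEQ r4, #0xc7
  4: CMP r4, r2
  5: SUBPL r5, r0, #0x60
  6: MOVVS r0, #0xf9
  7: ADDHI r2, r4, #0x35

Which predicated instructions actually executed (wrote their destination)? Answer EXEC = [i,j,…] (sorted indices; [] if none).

[0] flags=0010 → (cmp)
[1] flags=0010 LS?F → skip
[2] flags=0010 CS?T → r0=0x67
[3] flags=0010 EQ?F → skip
[4] flags=1000 → (cmp)
[5] flags=1000 PL?F → skip
[6] flags=1000 VS?F → skip
[7] flags=1000 HI?F → skip

EXEC = [2]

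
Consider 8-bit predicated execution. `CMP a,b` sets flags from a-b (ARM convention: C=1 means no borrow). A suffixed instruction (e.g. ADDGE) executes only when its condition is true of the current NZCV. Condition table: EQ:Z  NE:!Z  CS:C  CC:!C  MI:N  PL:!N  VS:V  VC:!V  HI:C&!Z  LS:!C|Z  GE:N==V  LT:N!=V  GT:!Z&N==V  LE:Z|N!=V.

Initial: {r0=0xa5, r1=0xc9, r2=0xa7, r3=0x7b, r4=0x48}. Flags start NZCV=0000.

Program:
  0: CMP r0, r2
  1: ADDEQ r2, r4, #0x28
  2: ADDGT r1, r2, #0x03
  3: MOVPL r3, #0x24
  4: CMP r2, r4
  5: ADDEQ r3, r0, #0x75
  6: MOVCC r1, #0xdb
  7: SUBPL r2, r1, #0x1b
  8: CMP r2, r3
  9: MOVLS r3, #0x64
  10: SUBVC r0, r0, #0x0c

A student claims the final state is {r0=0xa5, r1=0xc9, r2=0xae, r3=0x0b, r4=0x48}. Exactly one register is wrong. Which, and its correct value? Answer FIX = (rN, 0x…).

FIX = (r3, 0x7b)

[0] flags=1000 → (cmp)
[1] flags=1000 EQ?F → skip
[2] flags=1000 GT?F → skip
[3] flags=1000 PL?F → skip
[4] flags=0011 → (cmp)
[5] flags=0011 EQ?F → skip
[6] flags=0011 CC?F → skip
[7] flags=0011 PL?T → r2=0xae
[8] flags=0011 → (cmp)
[9] flags=0011 LS?F → skip
[10] flags=0011 VC?F → skip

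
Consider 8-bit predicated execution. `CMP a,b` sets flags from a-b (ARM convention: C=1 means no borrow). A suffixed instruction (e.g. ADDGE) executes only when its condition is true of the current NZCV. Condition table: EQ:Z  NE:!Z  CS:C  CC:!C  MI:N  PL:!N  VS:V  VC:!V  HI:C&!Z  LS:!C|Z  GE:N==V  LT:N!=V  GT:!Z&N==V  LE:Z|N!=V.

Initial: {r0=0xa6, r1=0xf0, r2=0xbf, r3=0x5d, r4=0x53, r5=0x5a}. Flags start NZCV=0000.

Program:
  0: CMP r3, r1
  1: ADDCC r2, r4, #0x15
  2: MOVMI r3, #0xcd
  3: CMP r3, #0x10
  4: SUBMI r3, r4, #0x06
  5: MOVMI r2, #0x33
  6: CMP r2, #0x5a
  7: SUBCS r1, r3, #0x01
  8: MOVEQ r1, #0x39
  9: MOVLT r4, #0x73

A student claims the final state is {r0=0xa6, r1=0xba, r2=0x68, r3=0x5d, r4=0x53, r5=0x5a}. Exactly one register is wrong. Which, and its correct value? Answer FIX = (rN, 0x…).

0: ✓ CMP  NZCV=0000
1: ✓ ADDCC  r2←0x68
2: · MOVMI
3: ✓ CMP  NZCV=0010
4: · SUBMI
5: · MOVMI
6: ✓ CMP  NZCV=0010
7: ✓ SUBCS  r1←0x5c
8: · MOVEQ
9: · MOVLT

FIX = (r1, 0x5c)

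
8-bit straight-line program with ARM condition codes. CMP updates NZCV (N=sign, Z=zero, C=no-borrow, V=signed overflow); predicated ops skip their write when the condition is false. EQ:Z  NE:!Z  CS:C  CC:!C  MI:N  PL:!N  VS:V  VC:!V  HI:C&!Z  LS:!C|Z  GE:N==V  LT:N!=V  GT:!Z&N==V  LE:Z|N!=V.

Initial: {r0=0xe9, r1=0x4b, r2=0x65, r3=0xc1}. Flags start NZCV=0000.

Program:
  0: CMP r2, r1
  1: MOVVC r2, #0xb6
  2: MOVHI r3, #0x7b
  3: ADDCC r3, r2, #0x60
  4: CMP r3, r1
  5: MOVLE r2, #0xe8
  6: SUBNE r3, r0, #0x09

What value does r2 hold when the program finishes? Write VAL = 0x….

VAL = 0xb6

[0] flags=0010 → (cmp)
[1] flags=0010 VC?T → r2=0xb6
[2] flags=0010 HI?T → r3=0x7b
[3] flags=0010 CC?F → skip
[4] flags=0010 → (cmp)
[5] flags=0010 LE?F → skip
[6] flags=0010 NE?T → r3=0xe0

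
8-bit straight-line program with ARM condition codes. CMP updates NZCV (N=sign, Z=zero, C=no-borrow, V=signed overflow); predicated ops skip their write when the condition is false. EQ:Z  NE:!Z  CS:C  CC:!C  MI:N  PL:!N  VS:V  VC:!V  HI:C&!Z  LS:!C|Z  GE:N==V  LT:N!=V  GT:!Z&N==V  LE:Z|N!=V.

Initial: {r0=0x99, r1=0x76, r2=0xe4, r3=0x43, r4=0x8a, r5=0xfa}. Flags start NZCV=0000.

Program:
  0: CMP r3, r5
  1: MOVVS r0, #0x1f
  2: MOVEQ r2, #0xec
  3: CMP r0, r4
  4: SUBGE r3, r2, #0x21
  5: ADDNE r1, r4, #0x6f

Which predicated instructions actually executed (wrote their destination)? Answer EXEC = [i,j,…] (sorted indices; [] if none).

EXEC = [4,5]

[0] flags=0000 → (cmp)
[1] flags=0000 VS?F → skip
[2] flags=0000 EQ?F → skip
[3] flags=0010 → (cmp)
[4] flags=0010 GE?T → r3=0xc3
[5] flags=0010 NE?T → r1=0xf9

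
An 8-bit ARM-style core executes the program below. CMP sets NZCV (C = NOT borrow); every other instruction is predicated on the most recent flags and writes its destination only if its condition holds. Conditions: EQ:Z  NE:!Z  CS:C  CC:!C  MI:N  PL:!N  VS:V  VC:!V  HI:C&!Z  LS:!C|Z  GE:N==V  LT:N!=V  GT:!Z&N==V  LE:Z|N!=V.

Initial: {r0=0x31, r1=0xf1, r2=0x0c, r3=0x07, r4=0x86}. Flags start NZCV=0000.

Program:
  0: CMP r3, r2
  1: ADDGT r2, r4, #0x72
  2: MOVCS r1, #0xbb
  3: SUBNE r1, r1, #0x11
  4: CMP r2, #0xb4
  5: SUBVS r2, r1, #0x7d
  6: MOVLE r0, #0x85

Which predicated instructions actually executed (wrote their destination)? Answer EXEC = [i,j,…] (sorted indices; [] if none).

EXEC = [3]

[0] flags=1000 → (cmp)
[1] flags=1000 GT?F → skip
[2] flags=1000 CS?F → skip
[3] flags=1000 NE?T → r1=0xe0
[4] flags=0000 → (cmp)
[5] flags=0000 VS?F → skip
[6] flags=0000 LE?F → skip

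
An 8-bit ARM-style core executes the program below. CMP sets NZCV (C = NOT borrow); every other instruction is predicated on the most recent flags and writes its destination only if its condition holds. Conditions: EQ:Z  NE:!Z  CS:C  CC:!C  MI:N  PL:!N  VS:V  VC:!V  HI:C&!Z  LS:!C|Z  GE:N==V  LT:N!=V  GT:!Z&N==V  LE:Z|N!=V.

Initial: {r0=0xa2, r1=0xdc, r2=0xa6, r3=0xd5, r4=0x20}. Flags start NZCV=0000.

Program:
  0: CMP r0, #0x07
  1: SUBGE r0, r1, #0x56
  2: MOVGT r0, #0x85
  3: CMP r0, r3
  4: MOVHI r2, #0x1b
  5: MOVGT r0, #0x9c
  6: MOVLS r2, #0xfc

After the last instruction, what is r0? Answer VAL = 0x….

VAL = 0xa2

[0] flags=1010 → (cmp)
[1] flags=1010 GE?F → skip
[2] flags=1010 GT?F → skip
[3] flags=1000 → (cmp)
[4] flags=1000 HI?F → skip
[5] flags=1000 GT?F → skip
[6] flags=1000 LS?T → r2=0xfc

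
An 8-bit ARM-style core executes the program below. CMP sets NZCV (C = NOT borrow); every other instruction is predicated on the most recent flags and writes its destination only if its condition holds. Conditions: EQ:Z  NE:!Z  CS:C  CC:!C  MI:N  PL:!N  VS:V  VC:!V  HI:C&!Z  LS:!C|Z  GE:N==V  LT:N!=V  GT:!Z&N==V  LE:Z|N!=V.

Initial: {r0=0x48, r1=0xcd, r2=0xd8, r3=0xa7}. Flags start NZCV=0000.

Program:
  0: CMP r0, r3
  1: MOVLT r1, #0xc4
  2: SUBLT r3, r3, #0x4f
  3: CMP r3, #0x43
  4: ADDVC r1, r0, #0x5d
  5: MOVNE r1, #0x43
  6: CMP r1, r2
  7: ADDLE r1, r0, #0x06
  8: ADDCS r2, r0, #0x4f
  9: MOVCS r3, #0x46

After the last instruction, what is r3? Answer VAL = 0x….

[0] flags=1001 → (cmp)
[1] flags=1001 LT?F → skip
[2] flags=1001 LT?F → skip
[3] flags=0011 → (cmp)
[4] flags=0011 VC?F → skip
[5] flags=0011 NE?T → r1=0x43
[6] flags=0000 → (cmp)
[7] flags=0000 LE?F → skip
[8] flags=0000 CS?F → skip
[9] flags=0000 CS?F → skip

VAL = 0xa7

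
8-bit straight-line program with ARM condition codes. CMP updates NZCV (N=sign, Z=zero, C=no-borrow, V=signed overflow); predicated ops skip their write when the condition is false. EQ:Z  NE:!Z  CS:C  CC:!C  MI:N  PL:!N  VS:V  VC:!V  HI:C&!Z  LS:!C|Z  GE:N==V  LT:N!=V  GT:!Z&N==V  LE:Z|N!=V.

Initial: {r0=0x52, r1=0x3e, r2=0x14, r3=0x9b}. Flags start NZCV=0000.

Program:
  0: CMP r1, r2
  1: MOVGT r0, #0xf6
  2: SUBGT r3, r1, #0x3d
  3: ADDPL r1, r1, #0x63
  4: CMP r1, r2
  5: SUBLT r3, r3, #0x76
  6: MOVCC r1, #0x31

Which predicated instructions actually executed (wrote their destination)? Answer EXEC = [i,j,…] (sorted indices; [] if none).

EXEC = [1,2,3,5]

0: ✓ CMP  NZCV=0010
1: ✓ MOVGT  r0←0xf6
2: ✓ SUBGT  r3←0x01
3: ✓ ADDPL  r1←0xa1
4: ✓ CMP  NZCV=1010
5: ✓ SUBLT  r3←0x8b
6: · MOVCC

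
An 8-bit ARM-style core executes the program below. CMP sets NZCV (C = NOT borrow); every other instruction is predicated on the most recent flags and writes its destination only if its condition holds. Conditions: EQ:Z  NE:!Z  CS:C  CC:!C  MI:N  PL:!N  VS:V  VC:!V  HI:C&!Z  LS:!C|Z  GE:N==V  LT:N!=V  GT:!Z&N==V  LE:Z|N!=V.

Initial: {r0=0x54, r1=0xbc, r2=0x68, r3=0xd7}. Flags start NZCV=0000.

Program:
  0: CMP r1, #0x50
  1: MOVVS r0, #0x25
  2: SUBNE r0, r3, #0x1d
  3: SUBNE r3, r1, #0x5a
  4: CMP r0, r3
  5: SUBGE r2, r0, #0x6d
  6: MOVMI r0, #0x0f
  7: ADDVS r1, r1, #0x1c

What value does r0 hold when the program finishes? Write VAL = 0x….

VAL = 0xba

[0] flags=0011 → (cmp)
[1] flags=0011 VS?T → r0=0x25
[2] flags=0011 NE?T → r0=0xba
[3] flags=0011 NE?T → r3=0x62
[4] flags=0011 → (cmp)
[5] flags=0011 GE?F → skip
[6] flags=0011 MI?F → skip
[7] flags=0011 VS?T → r1=0xd8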